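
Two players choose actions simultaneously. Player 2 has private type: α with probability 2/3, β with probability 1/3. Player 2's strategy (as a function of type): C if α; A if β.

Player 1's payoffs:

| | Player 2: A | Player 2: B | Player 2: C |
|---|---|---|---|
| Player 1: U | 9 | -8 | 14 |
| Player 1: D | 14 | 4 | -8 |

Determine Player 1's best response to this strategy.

U

E[U] = 2/3·(14) + 1/3·(9) = 37/3
E[D] = 2/3·(-8) + 1/3·(14) = -2/3
Best response: U (37/3 is the largest).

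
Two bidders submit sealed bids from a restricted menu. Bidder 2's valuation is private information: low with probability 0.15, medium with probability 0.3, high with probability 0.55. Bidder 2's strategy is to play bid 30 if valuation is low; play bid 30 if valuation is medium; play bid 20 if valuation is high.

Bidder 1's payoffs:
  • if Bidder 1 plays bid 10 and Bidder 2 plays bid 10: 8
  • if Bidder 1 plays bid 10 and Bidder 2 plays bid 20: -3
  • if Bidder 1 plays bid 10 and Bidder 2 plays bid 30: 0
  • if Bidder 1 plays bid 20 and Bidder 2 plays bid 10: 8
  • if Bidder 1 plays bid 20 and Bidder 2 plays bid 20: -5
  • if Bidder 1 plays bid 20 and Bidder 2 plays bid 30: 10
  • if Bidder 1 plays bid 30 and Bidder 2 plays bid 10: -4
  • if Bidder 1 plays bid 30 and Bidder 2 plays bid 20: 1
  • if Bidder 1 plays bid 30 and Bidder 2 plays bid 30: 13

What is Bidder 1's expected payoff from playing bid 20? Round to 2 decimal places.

1.75

E[bid 20] = 0.15·10 + 0.3·10 + 0.55·(-5) = 1.5 + 3 + (-2.75) = 1.75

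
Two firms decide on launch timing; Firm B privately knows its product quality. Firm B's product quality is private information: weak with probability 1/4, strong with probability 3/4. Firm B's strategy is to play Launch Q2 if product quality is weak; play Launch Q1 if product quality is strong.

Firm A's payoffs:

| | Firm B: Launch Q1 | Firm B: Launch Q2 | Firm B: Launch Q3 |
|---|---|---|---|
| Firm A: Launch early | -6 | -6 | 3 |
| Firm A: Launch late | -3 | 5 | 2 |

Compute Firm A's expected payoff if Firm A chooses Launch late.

Take the expectation over Firm B's product quality, weighting each type's action by its prior probability.
E[Launch late] = 1/4·5 + 3/4·(-3) = 5/4 + (-9/4) = -1

-1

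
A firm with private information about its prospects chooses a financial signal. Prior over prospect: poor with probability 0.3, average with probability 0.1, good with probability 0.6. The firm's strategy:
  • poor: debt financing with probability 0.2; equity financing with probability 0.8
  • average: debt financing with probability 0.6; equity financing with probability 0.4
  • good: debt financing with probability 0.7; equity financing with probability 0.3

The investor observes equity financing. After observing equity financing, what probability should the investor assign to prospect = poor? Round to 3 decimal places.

0.522

Apply Bayes' rule using the sender's strategy as the likelihood.
P(equity financing) = 0.3·0.8 + 0.1·0.4 + 0.6·0.3 = 0.46
P(poor | equity financing) = (0.3·0.8) / 0.46 = 0.24 / 0.46 = 0.521739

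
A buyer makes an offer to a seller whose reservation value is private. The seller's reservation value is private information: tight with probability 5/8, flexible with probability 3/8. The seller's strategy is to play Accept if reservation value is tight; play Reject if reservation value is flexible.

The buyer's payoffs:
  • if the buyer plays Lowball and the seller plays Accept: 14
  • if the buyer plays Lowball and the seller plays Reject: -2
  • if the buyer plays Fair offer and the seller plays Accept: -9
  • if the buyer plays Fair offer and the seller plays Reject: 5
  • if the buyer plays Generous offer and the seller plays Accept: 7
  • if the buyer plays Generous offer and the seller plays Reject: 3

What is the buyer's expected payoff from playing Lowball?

Take the expectation over the seller's reservation value, weighting each type's action by its prior probability.
E[Lowball] = 5/8·14 + 3/8·(-2) = 35/4 + (-3/4) = 8

8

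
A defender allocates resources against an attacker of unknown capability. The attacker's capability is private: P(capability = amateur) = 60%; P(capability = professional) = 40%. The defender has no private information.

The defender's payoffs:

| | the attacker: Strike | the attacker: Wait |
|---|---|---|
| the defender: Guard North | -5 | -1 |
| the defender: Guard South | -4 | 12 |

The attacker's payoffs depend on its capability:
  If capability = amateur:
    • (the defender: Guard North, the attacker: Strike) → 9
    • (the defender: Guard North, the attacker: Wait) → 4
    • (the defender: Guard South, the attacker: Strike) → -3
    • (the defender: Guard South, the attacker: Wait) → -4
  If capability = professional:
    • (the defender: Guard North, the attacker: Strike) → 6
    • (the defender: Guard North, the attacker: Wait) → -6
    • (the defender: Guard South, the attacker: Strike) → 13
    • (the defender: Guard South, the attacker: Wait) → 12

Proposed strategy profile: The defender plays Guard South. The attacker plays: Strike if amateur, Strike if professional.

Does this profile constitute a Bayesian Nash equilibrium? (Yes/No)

Yes

A profile is a BNE iff every type of every player is best-responding given beliefs about the other side.
The defender plays Guard South: E[Guard South] = 0.6·(-4) + 0.4·(-4) = -4; E[Guard North] = -5. Best-responding. ✓
The attacker (capability amateur), facing Guard South: Strike gives -3, Wait gives -4. Proposed Strike is best. ✓
The attacker (capability professional), facing Guard South: Strike gives 13, Wait gives 12. Proposed Strike is best. ✓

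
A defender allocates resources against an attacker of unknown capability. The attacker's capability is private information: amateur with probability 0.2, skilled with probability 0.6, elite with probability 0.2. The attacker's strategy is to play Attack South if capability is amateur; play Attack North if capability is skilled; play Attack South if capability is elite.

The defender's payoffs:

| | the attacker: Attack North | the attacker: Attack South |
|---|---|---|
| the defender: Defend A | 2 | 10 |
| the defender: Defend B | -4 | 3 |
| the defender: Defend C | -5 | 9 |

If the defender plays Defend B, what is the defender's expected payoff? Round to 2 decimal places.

-1.20

E[Defend B] = 0.2·3 + 0.6·(-4) + 0.2·3 = 0.6 + (-2.4) + 0.6 = -1.2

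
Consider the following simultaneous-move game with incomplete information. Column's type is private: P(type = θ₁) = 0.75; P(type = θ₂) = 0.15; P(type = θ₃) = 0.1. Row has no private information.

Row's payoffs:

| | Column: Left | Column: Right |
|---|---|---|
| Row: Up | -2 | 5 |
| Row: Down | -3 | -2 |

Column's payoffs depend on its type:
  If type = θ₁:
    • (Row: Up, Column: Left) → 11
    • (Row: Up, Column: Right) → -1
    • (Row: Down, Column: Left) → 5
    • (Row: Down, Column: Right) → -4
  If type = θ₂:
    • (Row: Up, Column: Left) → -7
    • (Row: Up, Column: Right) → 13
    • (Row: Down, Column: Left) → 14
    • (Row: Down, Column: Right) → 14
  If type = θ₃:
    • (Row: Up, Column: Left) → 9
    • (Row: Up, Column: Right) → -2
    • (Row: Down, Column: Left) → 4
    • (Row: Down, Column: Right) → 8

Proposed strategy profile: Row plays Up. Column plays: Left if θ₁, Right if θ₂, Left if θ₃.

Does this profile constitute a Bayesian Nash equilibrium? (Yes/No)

Yes

A profile is a BNE iff every type of every player is best-responding given beliefs about the other side.
Row plays Up: E[Up] = 0.75·(-2) + 0.15·(5) + 0.1·(-2) = -0.95; E[Down] = -2.85. Best-responding. ✓
Column (type θ₁), facing Up: Left gives 11, Right gives -1. Proposed Left is best. ✓
Column (type θ₂), facing Up: Left gives -7, Right gives 13. Proposed Right is best. ✓
Column (type θ₃), facing Up: Left gives 9, Right gives -2. Proposed Left is best. ✓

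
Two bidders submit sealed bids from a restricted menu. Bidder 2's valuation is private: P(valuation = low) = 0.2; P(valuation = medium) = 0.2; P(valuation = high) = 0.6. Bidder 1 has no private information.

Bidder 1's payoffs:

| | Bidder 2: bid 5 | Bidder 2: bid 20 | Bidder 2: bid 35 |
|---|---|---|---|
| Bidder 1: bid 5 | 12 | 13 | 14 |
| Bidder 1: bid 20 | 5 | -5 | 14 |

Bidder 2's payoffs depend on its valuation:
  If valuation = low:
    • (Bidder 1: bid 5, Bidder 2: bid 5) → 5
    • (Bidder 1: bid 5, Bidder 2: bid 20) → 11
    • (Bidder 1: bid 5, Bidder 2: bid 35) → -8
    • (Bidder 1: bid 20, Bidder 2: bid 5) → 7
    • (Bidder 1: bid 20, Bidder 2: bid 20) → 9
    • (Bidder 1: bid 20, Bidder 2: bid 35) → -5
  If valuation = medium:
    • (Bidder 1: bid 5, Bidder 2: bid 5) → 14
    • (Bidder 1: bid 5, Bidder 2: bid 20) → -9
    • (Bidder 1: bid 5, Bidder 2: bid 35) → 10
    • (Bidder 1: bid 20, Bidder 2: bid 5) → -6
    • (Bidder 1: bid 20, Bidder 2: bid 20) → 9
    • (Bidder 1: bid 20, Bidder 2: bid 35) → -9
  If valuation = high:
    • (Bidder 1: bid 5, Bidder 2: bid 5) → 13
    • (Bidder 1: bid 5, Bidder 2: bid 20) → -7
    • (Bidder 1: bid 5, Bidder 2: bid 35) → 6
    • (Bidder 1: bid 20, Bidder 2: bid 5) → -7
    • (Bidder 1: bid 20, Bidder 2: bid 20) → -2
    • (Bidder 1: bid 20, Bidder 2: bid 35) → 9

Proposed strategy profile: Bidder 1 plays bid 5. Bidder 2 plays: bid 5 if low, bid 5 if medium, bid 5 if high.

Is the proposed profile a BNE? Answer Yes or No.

A profile is a BNE iff every type of every player is best-responding given beliefs about the other side.
Bidder 1 plays bid 5: E[bid 5] = 0.2·(12) + 0.2·(12) + 0.6·(12) = 12; E[bid 20] = 5. Best-responding. ✓
Bidder 2 (valuation low), facing bid 5: bid 5 gives 5, bid 20 gives 11, bid 35 gives -8. Proposed bid 5 is not best — profitable deviation exists. ✗
Bidder 2 (valuation medium), facing bid 5: bid 5 gives 14, bid 20 gives -9, bid 35 gives 10. Proposed bid 5 is best. ✓
Bidder 2 (valuation high), facing bid 5: bid 5 gives 13, bid 20 gives -7, bid 35 gives 6. Proposed bid 5 is best. ✓

No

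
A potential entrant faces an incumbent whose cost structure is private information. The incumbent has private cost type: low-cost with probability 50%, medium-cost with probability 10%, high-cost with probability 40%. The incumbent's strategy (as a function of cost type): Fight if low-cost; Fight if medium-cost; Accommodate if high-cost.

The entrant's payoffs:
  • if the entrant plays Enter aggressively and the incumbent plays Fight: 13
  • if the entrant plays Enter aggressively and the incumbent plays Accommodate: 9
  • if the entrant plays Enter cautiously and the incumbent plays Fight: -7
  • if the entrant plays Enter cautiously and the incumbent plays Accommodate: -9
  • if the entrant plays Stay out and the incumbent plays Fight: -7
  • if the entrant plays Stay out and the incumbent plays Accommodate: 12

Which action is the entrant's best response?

Enter aggressively

E[Enter aggressively] = 0.5·(13) + 0.1·(13) + 0.4·(9) = 11.4
E[Enter cautiously] = 0.5·(-7) + 0.1·(-7) + 0.4·(-9) = -7.8
E[Stay out] = 0.5·(-7) + 0.1·(-7) + 0.4·(12) = 0.6
Best response: Enter aggressively (11.4 is the largest).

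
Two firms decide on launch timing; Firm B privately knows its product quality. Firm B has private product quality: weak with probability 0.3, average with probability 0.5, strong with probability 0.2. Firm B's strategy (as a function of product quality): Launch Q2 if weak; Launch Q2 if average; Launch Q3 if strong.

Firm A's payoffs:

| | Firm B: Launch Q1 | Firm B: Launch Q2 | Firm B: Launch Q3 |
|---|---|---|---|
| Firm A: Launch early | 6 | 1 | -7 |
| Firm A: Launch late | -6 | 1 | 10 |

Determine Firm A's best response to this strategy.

Launch late

Compute Firm A's expected payoff for each action, taking the expectation over Firm B's type.
E[Launch early] = 0.3·(1) + 0.5·(1) + 0.2·(-7) = -0.6
E[Launch late] = 0.3·(1) + 0.5·(1) + 0.2·(10) = 2.8
Best response: Launch late (2.8 is the largest).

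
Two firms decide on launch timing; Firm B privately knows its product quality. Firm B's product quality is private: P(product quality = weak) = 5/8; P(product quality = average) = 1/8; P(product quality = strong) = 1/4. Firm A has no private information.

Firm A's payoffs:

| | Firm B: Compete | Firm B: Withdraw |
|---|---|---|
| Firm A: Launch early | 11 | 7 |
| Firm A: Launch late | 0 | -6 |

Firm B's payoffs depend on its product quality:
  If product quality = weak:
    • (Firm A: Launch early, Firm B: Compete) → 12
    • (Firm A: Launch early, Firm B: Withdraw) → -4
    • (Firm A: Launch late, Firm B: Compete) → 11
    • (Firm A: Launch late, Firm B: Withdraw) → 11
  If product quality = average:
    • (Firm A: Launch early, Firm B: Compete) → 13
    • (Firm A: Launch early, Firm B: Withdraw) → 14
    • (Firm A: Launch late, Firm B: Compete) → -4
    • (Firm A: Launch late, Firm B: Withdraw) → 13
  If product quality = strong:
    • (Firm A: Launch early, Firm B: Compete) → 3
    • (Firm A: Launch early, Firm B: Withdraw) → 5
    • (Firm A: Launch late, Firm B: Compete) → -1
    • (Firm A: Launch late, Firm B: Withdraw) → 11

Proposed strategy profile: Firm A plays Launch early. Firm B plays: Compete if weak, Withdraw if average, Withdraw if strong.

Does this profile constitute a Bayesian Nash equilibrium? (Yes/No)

Firm A plays Launch early: E[Launch early] = 5/8·(11) + 1/8·(7) + 1/4·(7) = 19/2; E[Launch late] = -9/4. Best-responding. ✓
Firm B (product quality weak), facing Launch early: Compete gives 12, Withdraw gives -4. Proposed Compete is best. ✓
Firm B (product quality average), facing Launch early: Compete gives 13, Withdraw gives 14. Proposed Withdraw is best. ✓
Firm B (product quality strong), facing Launch early: Compete gives 3, Withdraw gives 5. Proposed Withdraw is best. ✓

Yes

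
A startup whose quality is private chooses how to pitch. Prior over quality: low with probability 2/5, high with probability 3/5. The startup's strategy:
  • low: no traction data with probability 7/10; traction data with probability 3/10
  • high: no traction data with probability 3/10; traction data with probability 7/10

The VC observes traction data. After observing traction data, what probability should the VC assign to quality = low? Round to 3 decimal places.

0.222

P(traction data) = (2/5)·(3/10) + (3/5)·(7/10) = 27/50
P(low | traction data) = ((2/5)·(3/10)) / (27/50) = (3/25) / (27/50) = 2/9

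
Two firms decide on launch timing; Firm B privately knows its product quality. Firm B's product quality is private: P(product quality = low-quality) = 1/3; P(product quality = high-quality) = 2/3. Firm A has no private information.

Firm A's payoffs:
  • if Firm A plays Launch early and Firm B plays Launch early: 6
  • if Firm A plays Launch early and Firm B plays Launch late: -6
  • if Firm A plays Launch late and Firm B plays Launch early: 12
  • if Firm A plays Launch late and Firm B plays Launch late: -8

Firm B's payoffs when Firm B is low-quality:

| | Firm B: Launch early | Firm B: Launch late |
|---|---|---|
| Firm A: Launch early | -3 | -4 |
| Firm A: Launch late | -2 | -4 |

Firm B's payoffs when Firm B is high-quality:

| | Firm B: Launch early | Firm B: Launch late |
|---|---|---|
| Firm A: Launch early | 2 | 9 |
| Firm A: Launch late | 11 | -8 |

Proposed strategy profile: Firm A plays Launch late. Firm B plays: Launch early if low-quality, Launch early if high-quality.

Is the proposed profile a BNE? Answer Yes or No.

Yes

Firm A plays Launch late: E[Launch late] = 1/3·(12) + 2/3·(12) = 12; E[Launch early] = 6. Best-responding. ✓
Firm B (product quality low-quality), facing Launch late: Launch early gives -2, Launch late gives -4. Proposed Launch early is best. ✓
Firm B (product quality high-quality), facing Launch late: Launch early gives 11, Launch late gives -8. Proposed Launch early is best. ✓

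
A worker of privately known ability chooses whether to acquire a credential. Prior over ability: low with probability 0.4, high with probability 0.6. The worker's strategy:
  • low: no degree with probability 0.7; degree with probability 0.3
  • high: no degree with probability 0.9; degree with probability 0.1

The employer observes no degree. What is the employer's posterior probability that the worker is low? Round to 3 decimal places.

0.341

P(no degree) = 0.4·0.7 + 0.6·0.9 = 0.82
P(low | no degree) = (0.4·0.7) / 0.82 = 0.28 / 0.82 = 0.341463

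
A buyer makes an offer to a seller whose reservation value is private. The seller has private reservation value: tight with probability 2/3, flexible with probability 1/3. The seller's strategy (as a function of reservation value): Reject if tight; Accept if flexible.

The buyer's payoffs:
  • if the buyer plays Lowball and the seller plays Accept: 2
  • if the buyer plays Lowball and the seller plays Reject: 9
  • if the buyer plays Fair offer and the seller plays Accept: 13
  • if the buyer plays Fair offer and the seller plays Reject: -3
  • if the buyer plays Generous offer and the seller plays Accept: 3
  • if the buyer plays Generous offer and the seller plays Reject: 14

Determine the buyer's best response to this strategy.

Generous offer

E[Lowball] = 2/3·(9) + 1/3·(2) = 20/3
E[Fair offer] = 2/3·(-3) + 1/3·(13) = 7/3
E[Generous offer] = 2/3·(14) + 1/3·(3) = 31/3
Best response: Generous offer (31/3 is the largest).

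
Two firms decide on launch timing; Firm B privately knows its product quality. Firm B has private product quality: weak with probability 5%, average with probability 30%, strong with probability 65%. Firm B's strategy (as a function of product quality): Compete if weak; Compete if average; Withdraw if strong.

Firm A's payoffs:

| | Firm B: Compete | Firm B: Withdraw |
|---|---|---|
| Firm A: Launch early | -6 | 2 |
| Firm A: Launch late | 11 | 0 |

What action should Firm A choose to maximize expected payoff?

E[Launch early] = 0.05·(-6) + 0.3·(-6) + 0.65·(2) = -0.8
E[Launch late] = 0.05·(11) + 0.3·(11) + 0.65·(0) = 3.85
Best response: Launch late (3.85 is the largest).

Launch late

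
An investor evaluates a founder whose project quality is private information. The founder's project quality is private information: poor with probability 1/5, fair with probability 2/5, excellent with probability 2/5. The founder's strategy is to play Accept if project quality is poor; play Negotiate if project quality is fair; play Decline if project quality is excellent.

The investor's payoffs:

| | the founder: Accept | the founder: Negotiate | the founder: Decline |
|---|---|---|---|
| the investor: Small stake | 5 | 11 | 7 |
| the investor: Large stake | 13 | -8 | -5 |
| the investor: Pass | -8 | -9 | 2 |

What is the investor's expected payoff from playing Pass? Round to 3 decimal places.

-4.400

Take the expectation over the founder's project quality, weighting each type's action by its prior probability.
E[Pass] = 1/5·(-8) + 2/5·(-9) + 2/5·2 = (-8/5) + (-18/5) + 4/5 = -22/5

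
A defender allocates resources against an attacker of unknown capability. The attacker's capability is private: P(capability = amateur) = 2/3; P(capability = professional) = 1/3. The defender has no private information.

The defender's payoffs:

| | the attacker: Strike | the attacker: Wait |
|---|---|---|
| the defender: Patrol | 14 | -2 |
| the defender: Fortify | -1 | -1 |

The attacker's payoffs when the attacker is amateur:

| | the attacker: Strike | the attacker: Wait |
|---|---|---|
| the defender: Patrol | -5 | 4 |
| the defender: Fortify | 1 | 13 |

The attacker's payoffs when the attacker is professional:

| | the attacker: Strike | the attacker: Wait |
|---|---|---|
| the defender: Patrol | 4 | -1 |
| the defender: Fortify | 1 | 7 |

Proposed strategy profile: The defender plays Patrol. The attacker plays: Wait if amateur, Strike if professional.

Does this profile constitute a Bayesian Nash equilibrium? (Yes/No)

Yes

A profile is a BNE iff every type of every player is best-responding given beliefs about the other side.
The defender plays Patrol: E[Patrol] = 2/3·(-2) + 1/3·(14) = 10/3; E[Fortify] = -1. Best-responding. ✓
The attacker (capability amateur), facing Patrol: Strike gives -5, Wait gives 4. Proposed Wait is best. ✓
The attacker (capability professional), facing Patrol: Strike gives 4, Wait gives -1. Proposed Strike is best. ✓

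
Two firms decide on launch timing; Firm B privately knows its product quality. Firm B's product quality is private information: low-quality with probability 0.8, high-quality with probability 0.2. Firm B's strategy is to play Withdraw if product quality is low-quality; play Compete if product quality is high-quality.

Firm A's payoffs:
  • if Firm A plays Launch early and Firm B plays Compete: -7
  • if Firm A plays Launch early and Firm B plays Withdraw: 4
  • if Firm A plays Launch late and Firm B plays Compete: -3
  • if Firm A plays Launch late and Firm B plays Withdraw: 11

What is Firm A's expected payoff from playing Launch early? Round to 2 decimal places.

1.80

Take the expectation over Firm B's product quality, weighting each type's action by its prior probability.
E[Launch early] = 0.8·4 + 0.2·(-7) = 3.2 + (-1.4) = 1.8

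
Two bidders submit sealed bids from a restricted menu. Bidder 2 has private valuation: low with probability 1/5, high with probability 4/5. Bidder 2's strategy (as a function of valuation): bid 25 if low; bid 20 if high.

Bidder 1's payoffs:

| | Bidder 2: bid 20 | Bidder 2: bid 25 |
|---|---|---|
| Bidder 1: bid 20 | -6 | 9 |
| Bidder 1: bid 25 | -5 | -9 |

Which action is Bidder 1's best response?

E[bid 20] = 1/5·(9) + 4/5·(-6) = -3
E[bid 25] = 1/5·(-9) + 4/5·(-5) = -29/5
Best response: bid 20 (-3 is the largest).

bid 20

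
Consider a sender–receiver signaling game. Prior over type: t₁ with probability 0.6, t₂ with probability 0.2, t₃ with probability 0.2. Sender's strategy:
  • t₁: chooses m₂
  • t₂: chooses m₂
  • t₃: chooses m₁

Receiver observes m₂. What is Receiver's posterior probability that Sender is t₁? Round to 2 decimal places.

0.75

P(m₂) = 0.6·1 + 0.2·1 + 0.2·0 = 0.8
P(t₁ | m₂) = (0.6·1) / 0.8 = 0.6 / 0.8 = 0.75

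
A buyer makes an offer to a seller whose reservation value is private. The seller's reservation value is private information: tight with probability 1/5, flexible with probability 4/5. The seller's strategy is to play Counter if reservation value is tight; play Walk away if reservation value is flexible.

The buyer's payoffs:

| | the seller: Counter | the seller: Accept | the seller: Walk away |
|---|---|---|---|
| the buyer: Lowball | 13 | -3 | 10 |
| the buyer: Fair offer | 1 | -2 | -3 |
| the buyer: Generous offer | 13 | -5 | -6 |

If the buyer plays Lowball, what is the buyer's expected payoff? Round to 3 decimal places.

10.600

E[Lowball] = 1/5·13 + 4/5·10 = 13/5 + 8 = 53/5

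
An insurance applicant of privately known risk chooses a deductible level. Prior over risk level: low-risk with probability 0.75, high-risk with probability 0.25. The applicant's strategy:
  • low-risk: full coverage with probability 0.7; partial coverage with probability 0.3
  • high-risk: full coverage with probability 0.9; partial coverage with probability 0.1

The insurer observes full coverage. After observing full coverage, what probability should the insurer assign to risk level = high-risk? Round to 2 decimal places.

0.30

Apply Bayes' rule using the sender's strategy as the likelihood.
P(full coverage) = 0.75·0.7 + 0.25·0.9 = 0.75
P(high-risk | full coverage) = (0.25·0.9) / 0.75 = 0.225 / 0.75 = 0.3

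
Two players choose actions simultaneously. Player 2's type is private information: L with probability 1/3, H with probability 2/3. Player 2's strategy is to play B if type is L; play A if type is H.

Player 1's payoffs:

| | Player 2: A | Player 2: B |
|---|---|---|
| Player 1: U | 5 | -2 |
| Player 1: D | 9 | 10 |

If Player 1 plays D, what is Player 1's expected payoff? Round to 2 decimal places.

9.33

Take the expectation over Player 2's type, weighting each type's action by its prior probability.
E[D] = 1/3·10 + 2/3·9 = 10/3 + 6 = 28/3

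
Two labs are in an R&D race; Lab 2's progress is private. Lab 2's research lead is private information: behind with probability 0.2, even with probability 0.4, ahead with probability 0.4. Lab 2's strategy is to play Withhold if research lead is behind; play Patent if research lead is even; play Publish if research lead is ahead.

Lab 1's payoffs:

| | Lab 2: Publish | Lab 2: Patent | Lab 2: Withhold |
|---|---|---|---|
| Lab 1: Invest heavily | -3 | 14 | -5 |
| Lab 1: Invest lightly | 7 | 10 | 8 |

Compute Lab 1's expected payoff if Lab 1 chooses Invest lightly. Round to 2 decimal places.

Take the expectation over Lab 2's research lead, weighting each type's action by its prior probability.
E[Invest lightly] = 0.2·8 + 0.4·10 + 0.4·7 = 1.6 + 4 + 2.8 = 8.4

8.40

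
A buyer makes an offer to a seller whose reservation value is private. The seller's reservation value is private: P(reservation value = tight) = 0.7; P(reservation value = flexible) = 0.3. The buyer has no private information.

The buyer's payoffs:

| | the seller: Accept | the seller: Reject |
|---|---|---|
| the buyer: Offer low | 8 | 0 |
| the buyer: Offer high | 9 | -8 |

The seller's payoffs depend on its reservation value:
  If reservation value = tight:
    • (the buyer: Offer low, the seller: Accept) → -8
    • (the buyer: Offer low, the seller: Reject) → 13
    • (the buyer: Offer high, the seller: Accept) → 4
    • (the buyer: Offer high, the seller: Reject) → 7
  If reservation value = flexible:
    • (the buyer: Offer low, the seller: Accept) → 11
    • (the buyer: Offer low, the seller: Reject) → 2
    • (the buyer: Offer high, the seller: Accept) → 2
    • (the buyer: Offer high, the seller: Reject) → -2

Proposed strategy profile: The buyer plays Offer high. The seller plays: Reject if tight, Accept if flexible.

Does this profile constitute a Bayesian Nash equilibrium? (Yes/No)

No

A profile is a BNE iff every type of every player is best-responding given beliefs about the other side.
The buyer plays Offer high: E[Offer high] = 0.7·(-8) + 0.3·(9) = -2.9; E[Offer low] = 2.4. Not best-responding. ✗
The seller (reservation value tight), facing Offer high: Accept gives 4, Reject gives 7. Proposed Reject is best. ✓
The seller (reservation value flexible), facing Offer high: Accept gives 2, Reject gives -2. Proposed Accept is best. ✓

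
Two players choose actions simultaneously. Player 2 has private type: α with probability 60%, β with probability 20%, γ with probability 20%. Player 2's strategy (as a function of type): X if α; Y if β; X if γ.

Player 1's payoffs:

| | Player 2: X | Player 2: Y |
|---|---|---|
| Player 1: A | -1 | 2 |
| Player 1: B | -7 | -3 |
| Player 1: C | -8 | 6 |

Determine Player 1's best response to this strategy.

Compute Player 1's expected payoff for each action, taking the expectation over Player 2's type.
E[A] = 0.6·(-1) + 0.2·(2) + 0.2·(-1) = -0.4
E[B] = 0.6·(-7) + 0.2·(-3) + 0.2·(-7) = -6.2
E[C] = 0.6·(-8) + 0.2·(6) + 0.2·(-8) = -5.2
Best response: A (-0.4 is the largest).

A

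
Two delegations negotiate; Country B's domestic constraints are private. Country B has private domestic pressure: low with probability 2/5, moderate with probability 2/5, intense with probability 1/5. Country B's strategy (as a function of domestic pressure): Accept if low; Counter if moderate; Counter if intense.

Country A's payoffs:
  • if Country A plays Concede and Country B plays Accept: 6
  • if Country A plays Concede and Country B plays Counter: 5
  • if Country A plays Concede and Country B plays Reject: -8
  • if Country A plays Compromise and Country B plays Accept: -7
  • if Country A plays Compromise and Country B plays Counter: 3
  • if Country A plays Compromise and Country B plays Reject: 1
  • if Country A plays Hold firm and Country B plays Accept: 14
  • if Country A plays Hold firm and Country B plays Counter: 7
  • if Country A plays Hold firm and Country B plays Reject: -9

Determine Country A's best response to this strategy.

Compute Country A's expected payoff for each action, taking the expectation over Country B's type.
E[Concede] = 2/5·(6) + 2/5·(5) + 1/5·(5) = 27/5
E[Compromise] = 2/5·(-7) + 2/5·(3) + 1/5·(3) = -1
E[Hold firm] = 2/5·(14) + 2/5·(7) + 1/5·(7) = 49/5
Best response: Hold firm (49/5 is the largest).

Hold firm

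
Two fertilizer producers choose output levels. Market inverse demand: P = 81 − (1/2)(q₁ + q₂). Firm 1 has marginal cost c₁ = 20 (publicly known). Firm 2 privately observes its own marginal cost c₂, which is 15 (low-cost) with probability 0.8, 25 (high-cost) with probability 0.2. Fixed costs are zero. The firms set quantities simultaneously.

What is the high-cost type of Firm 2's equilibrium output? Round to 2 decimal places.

36.67

Firm 2 with cost c maximizes (81 − (1/2)(q₁+q₂) − c)·q₂, giving q₂(c) = (81 − c − (1/2)q₁).
E[c₂] = 0.8·15 + 0.2·25 = 17
Firm 1's FOC against E[q₂] yields q₁ = (81 − 2·20 + E[c₂])/(3/2) = (81 − 40 + 17)/(3/2) = 38.6667.
q₂(high-cost) = (81 − 25 − (1/2)·38.6667) = 36.6667.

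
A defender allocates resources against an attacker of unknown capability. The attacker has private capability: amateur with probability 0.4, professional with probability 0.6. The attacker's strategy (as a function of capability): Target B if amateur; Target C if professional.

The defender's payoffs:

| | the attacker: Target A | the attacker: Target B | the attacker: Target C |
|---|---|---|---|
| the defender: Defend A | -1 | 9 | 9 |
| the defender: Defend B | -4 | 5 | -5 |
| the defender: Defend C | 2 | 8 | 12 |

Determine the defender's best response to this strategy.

Defend C

Compute the defender's expected payoff for each action, taking the expectation over the attacker's type.
E[Defend A] = 0.4·(9) + 0.6·(9) = 9
E[Defend B] = 0.4·(5) + 0.6·(-5) = -1
E[Defend C] = 0.4·(8) + 0.6·(12) = 10.4
Best response: Defend C (10.4 is the largest).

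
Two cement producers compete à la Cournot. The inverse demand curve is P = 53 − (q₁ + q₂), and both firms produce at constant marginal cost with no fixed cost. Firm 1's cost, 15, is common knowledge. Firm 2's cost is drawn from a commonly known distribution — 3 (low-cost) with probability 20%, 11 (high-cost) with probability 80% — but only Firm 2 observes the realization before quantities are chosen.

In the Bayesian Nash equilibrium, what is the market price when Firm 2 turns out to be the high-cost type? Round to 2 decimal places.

26.60

Type-c best response for Firm 2: q₂(c) = (53 − c)/2 − q₁/2.
Firm 1 maximizes expected profit; its first-order condition is 53 − 2q₁ − E[q₂] − 15 = 0.
Substituting E[q₂] and solving: E[c₂] = 9.4, so q₁ = (53 − 2·15 + 9.4)/3 = 10.8.
q₂(high-cost) = 15.6, so P = 53 − (10.8 + 15.6) = 26.6.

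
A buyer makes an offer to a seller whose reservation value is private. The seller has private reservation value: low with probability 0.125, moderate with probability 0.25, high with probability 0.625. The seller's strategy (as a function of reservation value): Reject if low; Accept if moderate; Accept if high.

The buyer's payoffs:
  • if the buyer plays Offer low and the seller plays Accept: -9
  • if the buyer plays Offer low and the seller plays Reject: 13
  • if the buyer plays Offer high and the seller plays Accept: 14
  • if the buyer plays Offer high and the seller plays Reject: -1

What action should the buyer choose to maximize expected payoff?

E[Offer low] = 0.125·(13) + 0.25·(-9) + 0.625·(-9) = -6.25
E[Offer high] = 0.125·(-1) + 0.25·(14) + 0.625·(14) = 12.125
Best response: Offer high (12.125 is the largest).

Offer high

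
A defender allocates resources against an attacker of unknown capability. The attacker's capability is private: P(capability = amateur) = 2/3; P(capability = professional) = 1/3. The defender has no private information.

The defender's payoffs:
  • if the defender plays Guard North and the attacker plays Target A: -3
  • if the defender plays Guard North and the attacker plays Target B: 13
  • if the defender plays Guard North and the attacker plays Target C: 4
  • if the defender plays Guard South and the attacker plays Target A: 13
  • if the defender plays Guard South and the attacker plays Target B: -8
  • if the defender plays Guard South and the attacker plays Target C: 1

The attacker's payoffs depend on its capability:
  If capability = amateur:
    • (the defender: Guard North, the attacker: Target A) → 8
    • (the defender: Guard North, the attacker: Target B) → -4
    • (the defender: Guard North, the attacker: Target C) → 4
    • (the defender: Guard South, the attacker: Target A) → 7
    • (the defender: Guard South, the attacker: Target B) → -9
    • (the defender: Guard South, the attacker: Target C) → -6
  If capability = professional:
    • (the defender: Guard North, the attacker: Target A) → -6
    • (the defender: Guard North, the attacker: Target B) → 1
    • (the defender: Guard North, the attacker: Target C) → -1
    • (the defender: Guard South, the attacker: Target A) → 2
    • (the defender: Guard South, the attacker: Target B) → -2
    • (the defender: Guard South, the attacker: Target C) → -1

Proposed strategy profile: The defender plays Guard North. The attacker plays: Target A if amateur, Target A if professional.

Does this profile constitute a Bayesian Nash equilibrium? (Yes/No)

No

The defender plays Guard North: E[Guard North] = 2/3·(-3) + 1/3·(-3) = -3; E[Guard South] = 13. Not best-responding. ✗
The attacker (capability amateur), facing Guard North: Target A gives 8, Target B gives -4, Target C gives 4. Proposed Target A is best. ✓
The attacker (capability professional), facing Guard North: Target A gives -6, Target B gives 1, Target C gives -1. Proposed Target A is not best — profitable deviation exists. ✗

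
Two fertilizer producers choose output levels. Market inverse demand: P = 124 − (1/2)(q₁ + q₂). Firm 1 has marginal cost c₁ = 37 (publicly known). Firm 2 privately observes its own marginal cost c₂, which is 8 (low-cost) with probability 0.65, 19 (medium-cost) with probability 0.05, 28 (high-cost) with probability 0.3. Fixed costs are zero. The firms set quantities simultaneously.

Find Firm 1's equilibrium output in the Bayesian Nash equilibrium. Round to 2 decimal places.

Type-c best response for Firm 2: q₂(c) = (124 − c) − q₁/2.
Firm 1 maximizes expected profit; its first-order condition is 124 − q₁ − (1/2)E[q₂] − 37 = 0.
Substituting E[q₂] and solving: E[c₂] = 14.55, so q₁ = (124 − 2·37 + 14.55)/(3/2) = 43.0333.

43.03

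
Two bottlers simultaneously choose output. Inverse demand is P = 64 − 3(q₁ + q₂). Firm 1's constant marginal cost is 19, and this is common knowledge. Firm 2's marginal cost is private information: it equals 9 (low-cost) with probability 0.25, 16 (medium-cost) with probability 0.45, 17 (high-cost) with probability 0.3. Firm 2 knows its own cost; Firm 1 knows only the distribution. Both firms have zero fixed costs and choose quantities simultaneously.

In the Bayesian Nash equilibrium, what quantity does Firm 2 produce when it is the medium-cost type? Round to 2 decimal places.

Each type of Firm 2 best-responds to q₁; Firm 1 best-responds to the expected q₂ over Firm 2's types.
Firm 2 with cost c maximizes (64 − 3(q₁+q₂) − c)·q₂, giving q₂(c) = (64 − c − 3q₁)/6.
E[c₂] = 0.25·9 + 0.45·16 + 0.3·17 = 14.55
Firm 1's FOC against E[q₂] yields q₁ = (64 − 2·19 + E[c₂])/9 = (64 − 38 + 14.55)/9 = 4.50556.
q₂(medium-cost) = (64 − 16 − 3·4.50556)/6 = 5.74722.

5.75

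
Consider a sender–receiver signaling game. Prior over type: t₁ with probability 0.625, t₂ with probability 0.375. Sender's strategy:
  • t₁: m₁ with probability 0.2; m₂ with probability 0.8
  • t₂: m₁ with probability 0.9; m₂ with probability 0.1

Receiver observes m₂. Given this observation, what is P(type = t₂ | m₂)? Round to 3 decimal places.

P(m₂) = 0.625·0.8 + 0.375·0.1 = 0.5375
P(t₂ | m₂) = (0.375·0.1) / 0.5375 = 0.0375 / 0.5375 = 0.0697674

0.070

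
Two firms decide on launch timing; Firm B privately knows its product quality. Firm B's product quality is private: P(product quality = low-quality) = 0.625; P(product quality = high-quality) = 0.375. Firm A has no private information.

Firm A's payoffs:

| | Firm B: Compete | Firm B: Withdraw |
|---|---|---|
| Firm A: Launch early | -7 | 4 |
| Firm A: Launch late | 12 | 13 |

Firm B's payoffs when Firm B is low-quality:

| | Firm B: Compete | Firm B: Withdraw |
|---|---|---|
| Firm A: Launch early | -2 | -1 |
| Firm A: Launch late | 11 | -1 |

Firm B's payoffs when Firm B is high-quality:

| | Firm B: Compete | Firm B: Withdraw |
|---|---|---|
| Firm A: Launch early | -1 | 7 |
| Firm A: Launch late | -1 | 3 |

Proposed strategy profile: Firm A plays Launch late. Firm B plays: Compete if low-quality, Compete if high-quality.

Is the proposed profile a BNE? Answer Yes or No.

A profile is a BNE iff every type of every player is best-responding given beliefs about the other side.
Firm A plays Launch late: E[Launch late] = 0.625·(12) + 0.375·(12) = 12; E[Launch early] = -7. Best-responding. ✓
Firm B (product quality low-quality), facing Launch late: Compete gives 11, Withdraw gives -1. Proposed Compete is best. ✓
Firm B (product quality high-quality), facing Launch late: Compete gives -1, Withdraw gives 3. Proposed Compete is not best — profitable deviation exists. ✗

No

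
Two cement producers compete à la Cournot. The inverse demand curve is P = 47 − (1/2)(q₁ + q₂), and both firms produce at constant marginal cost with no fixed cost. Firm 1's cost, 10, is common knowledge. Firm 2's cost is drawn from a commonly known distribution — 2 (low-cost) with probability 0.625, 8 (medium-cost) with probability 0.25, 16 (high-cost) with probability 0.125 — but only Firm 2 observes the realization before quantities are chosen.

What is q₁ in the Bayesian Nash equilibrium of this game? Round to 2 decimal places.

21.50

Firm 2 with cost c maximizes (47 − (1/2)(q₁+q₂) − c)·q₂, giving q₂(c) = (47 − c − (1/2)q₁).
E[c₂] = 0.625·2 + 0.25·8 + 0.125·16 = 5.25
Firm 1's FOC against E[q₂] yields q₁ = (47 − 2·10 + E[c₂])/(3/2) = (47 − 20 + 5.25)/(3/2) = 21.5.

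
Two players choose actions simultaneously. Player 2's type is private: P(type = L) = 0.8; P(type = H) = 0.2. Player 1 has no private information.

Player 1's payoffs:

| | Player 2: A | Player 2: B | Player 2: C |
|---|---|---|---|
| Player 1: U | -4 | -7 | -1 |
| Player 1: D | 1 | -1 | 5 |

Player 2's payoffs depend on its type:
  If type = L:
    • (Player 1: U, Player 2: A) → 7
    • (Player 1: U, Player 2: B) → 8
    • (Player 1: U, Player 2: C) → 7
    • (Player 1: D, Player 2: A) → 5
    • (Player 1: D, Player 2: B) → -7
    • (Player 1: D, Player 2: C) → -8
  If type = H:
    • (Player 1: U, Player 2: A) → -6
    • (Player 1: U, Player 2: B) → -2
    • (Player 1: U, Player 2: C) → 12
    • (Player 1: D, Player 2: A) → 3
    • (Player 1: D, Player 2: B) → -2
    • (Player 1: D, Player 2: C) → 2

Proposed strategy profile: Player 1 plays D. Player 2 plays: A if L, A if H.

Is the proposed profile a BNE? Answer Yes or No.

Yes

Player 1 plays D: E[D] = 0.8·(1) + 0.2·(1) = 1; E[U] = -4. Best-responding. ✓
Player 2 (type L), facing D: A gives 5, B gives -7, C gives -8. Proposed A is best. ✓
Player 2 (type H), facing D: A gives 3, B gives -2, C gives 2. Proposed A is best. ✓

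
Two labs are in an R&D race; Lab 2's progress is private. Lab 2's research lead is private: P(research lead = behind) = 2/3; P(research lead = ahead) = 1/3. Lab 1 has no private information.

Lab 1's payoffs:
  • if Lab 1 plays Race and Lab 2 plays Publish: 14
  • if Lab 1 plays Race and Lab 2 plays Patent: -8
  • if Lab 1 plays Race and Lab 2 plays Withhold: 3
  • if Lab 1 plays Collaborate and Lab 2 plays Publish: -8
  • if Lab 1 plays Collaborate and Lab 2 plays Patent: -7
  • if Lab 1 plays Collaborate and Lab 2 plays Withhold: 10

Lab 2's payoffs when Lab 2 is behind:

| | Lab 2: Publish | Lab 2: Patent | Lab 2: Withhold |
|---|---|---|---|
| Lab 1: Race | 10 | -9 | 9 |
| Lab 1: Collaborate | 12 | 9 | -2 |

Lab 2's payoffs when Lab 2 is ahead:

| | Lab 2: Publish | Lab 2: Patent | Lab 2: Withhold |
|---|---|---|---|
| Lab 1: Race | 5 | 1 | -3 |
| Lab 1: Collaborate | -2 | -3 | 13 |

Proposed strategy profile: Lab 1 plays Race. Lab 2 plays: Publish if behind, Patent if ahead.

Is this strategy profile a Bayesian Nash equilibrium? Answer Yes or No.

No

Lab 1 plays Race: E[Race] = 2/3·(14) + 1/3·(-8) = 20/3; E[Collaborate] = -23/3. Best-responding. ✓
Lab 2 (research lead behind), facing Race: Publish gives 10, Patent gives -9, Withhold gives 9. Proposed Publish is best. ✓
Lab 2 (research lead ahead), facing Race: Publish gives 5, Patent gives 1, Withhold gives -3. Proposed Patent is not best — profitable deviation exists. ✗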